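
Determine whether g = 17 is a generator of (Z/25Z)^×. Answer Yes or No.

φ(25) = φ(5^2) = 5·(5−1) = 20 = 2^2 · 5.
It suffices to check that the order of 17 is not a proper divisor of 20: compute 17^(20/q) for q ∈ {2, 5}.
17^10 ≡ 24 (mod 25)  [q = 2: ≢ 1 ✓]
17^4 ≡ 21 (mod 25)  [q = 5: ≢ 1 ✓]
All checks pass, so 17 has order 20 and is a primitive root modulo 25.

Yes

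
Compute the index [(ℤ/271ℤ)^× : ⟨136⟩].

2

By Lagrange's theorem, ord_271(136) divides φ(271) = 271 − 1 = 270 = 2 · 3^3 · 5.
Divisors of 270: 1, 2, 3, 5, 6, 9, 10, 15, 18, 27, 30, 45, 54, 90, 135, 270.
Compute 136^d (mod 271) for the divisors d until we hit 1:
136^1 ≡ 136 (mod 271)
136^2 ≡ 68 (mod 271)
136^3 ≡ 34 (mod 271)
136^5 ≡ 144 (mod 271)
136^6 ≡ 72 (mod 271)
136^9 ≡ 9 (mod 271)
136^10 ≡ 140 (mod 271)
136^15 ≡ 106 (mod 271)
136^18 ≡ 81 (mod 271)
136^27 ≡ 187 (mod 271)
136^30 ≡ 125 (mod 271)
136^45 ≡ 242 (mod 271)
136^54 ≡ 10 (mod 271)
136^90 ≡ 28 (mod 271)
136^135 ≡ 1 (mod 271) ✓
The order of 136 is 135, so the subgroup it generates has 135 elements.
[(Z/271Z)^× : ⟨136⟩] = 270/135 = 2.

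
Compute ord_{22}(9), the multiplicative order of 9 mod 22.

5

ord(9) | φ(22) = φ(2)·φ(11) = 1·10 = 10 = 2 · 5.
Divisors of 10: 1, 2, 5, 10.
Compute 9^d (mod 22) for the divisors d until we hit 1:
9^1 ≡ 9 (mod 22)
9^2 ≡ 15 (mod 22)
9^5 ≡ 1 (mod 22) ✓
Therefore the multiplicative order of 9 modulo 22 is 5.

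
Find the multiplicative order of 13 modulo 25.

20

ord(13) | φ(25) = φ(5^2) = 5·(5−1) = 20 = 2^2 · 5.
Divisors of 20: 1, 2, 4, 5, 10, 20.
Check 13^d mod 25 for each divisor in increasing order:
13^1 ≡ 13 (mod 25)
13^2 ≡ 19 (mod 25)
13^4 ≡ 11 (mod 25)
13^5 ≡ 18 (mod 25)
13^10 ≡ 24 (mod 25)
13^20 ≡ 1 (mod 25) ✓
So ord_25(13) = 20.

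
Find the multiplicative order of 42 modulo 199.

66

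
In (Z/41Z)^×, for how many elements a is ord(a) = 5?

φ(41) = 41 − 1 = 40 = 2^3 · 5.
(Z/41Z)^× is cyclic (|G| = 40); a cyclic group of order m has exactly φ(d) elements of each order d | m, and none otherwise.
5 | 40, and φ(5) = 5 − 1 = 4.

4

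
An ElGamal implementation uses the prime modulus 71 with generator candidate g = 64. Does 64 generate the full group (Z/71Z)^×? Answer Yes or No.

No

φ(71) = 71 − 1 = 70 = 2 · 5 · 7.
An element g generates (Z/71Z)^× iff g^(70/q) ≢ 1 (mod 71) for each prime q ∈ {2, 5, 7}.
64^35 ≡ 1 (mod 71)  [q = 2: ≡ 1 ✗]
64^14 ≡ 54 (mod 71)  [q = 5: ≢ 1 ✓]
64^10 ≡ 45 (mod 71)  [q = 7: ≢ 1 ✓]
Since 64^35 ≡ 1, the order of 64 divides 35 < 70, so 64 is not a primitive root.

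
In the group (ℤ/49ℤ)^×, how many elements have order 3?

2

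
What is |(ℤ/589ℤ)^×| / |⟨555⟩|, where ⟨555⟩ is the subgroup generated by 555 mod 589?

12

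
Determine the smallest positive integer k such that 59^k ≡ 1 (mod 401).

Since 59 ∈ (Z/401Z)^×, its order divides φ(401) = 401 − 1 = 400 = 2^4 · 5^2.
Divisors of 400: 1, 2, 4, 5, 8, 10, 16, 20, 25, 40, 50, 80, 100, 200, 400.
Compute 59^d (mod 401) for the divisors d until we hit 1:
59^1 ≡ 59 (mod 401)
59^2 ≡ 273 (mod 401)
59^4 ≡ 344 (mod 401)
59^5 ≡ 246 (mod 401)
59^8 ≡ 41 (mod 401)
59^10 ≡ 366 (mod 401)
59^16 ≡ 77 (mod 401)
59^20 ≡ 22 (mod 401)
59^25 ≡ 199 (mod 401)
59^40 ≡ 83 (mod 401)
59^50 ≡ 303 (mod 401)
59^80 ≡ 72 (mod 401)
59^100 ≡ 381 (mod 401)
59^200 ≡ 400 (mod 401)
59^400 ≡ 1 (mod 401) ✓
Hence ord(59) = 400.

400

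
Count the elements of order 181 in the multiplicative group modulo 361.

0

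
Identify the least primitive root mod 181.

2

φ(181) = 181 − 1 = 180 = 2^2 · 3^2 · 5.
g is a primitive root iff g^(180/q) ≢ 1 (mod 181) for each prime q ∈ {2, 3, 5}.
g = 2: 2^90 ≡ 180; 2^60 ≡ 48; 2^36 ≡ 59 — none is 1, so 2 is a primitive root.
Hence the least primitive root of 181 is 2.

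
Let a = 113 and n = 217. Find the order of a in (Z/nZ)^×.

15

By Lagrange's theorem, ord_217(113) divides φ(217) = φ(7·31) = (7−1)·(31−1) = 6·30 = 180 = 2^2 · 3^2 · 5.
Divisors of 180: 1, 2, 3, 4, 5, 6, 9, 10, 12, 15, 18, 20, 30, 36, 45, 60, 90, 180.
Evaluate successive powers at the divisors of 180:
113^1 ≡ 113 (mod 217)
113^2 ≡ 183 (mod 217)
113^3 ≡ 64 (mod 217)
113^4 ≡ 71 (mod 217)
113^5 ≡ 211 (mod 217)
113^6 ≡ 190 (mod 217)
113^9 ≡ 8 (mod 217)
113^10 ≡ 36 (mod 217)
113^12 ≡ 78 (mod 217)
113^15 ≡ 1 (mod 217) ✓
So ord_217(113) = 15.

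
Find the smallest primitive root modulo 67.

φ(67) = 67 − 1 = 66 = 2 · 3 · 11.
Test candidates g = 2, 3, … against the prime factors q ∈ {2, 3, 11} of φ(67): g is a generator iff g^(66/q) ≢ 1 for every such q.
g = 2: 2^33 ≡ 66; 2^22 ≡ 37; 2^6 ≡ 64 — none is 1, so 2 is a primitive root.
So 2 is the smallest generator of (Z/67Z)^×.

2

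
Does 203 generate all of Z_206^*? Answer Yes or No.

No

φ(206) = φ(2)·φ(103) = 1·102 = 102 = 2 · 3 · 17.
An element g generates (Z/206Z)^× iff g^(102/q) ≢ 1 (mod 206) for each prime q ∈ {2, 3, 17}.
203^51 ≡ 1 (mod 206)  [q = 2: ≡ 1 ✗]
203^34 ≡ 1 (mod 206)  [q = 3: ≡ 1 ✗]
203^6 ≡ 111 (mod 206)  [q = 17: ≢ 1 ✓]
Since 203^51 ≡ 1, the order of 203 divides 51 < 102, so 203 is not a primitive root.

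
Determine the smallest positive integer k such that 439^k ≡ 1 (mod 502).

50

The order of 439 must divide φ(502) = φ(2)·φ(251) = 1·250 = 250 = 2 · 5^3.
Divisors of 250: 1, 2, 5, 10, 25, 50, 125, 250.
Check 439^d mod 502 for each divisor in increasing order:
439^1 ≡ 439
439^2 ≡ 455
439^5 ≡ 389
439^10 ≡ 219
439^25 ≡ 501
439^50 ≡ 1
Therefore the multiplicative order of 439 modulo 502 is 50.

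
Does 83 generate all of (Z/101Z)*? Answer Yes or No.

Yes

φ(101) = 101 − 1 = 100 = 2^2 · 5^2.
Test 83^(100/q) mod 101 for each prime factor q of 100:
83^50 ≡ 100 (mod 101)  [q = 2: ≢ 1 ✓]
83^20 ≡ 84 (mod 101)  [q = 5: ≢ 1 ✓]
None equal 1, so ord_101(83) = 100: 83 is a primitive root.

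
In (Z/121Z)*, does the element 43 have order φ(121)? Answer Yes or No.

φ(121) = φ(11^2) = 11·(11−1) = 110 = 2 · 5 · 11.
43 is a primitive root mod 121 iff 43^(φ(121)/q) ≢ 1 for every prime q | φ(121), i.e. q ∈ {2, 5, 11}.
43^55 ≡ 120 (mod 121)  [q = 2: ≢ 1 ✓]
43^22 ≡ 1 (mod 121)  [q = 5: ≡ 1 ✗]
43^10 ≡ 45 (mod 121)  [q = 11: ≢ 1 ✓]
43^22 ≡ 1 shows ord(43) | 22, strictly less than φ(121); not a primitive root.

No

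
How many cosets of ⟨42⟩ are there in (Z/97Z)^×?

3

ord(42) | φ(97) = 97 − 1 = 96 = 2^5 · 3.
Divisors of 96: 1, 2, 3, 4, 6, 8, 12, 16, 24, 32, 48, 96.
Evaluate successive powers at the divisors of 96:
42^1 ≡ 42
42^2 ≡ 18
42^3 ≡ 77
42^4 ≡ 33
42^6 ≡ 12
42^8 ≡ 22
42^12 ≡ 47
42^16 ≡ 96
42^24 ≡ 75
42^32 ≡ 1
Thus |⟨42⟩| = ord(42) = 32.
The index is φ(97) / ord(42) = 96 / 32 = 3.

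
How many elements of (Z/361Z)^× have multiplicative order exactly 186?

0

φ(361) = φ(19^2) = 19·(19−1) = 342 = 2 · 3^2 · 19.
(Z/361Z)^× is cyclic (|G| = 342); a cyclic group of order m has exactly φ(d) elements of each order d | m, and none otherwise.
Here 342 is not a multiple of 186, so there are no elements of order 186.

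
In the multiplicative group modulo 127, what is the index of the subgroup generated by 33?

3

By Lagrange's theorem, ord_127(33) divides φ(127) = 127 − 1 = 126 = 2 · 3^2 · 7.
Divisors of 126: 1, 2, 3, 6, 7, 9, 14, 18, 21, 42, 63, 126.
Check 33^d mod 127 for each divisor in increasing order:
33^1 ≡ 33 (mod 127)
33^2 ≡ 73 (mod 127)
33^3 ≡ 123 (mod 127)
33^6 ≡ 16 (mod 127)
33^7 ≡ 20 (mod 127)
33^9 ≡ 63 (mod 127)
33^14 ≡ 19 (mod 127)
33^18 ≡ 32 (mod 127)
33^21 ≡ 126 (mod 127)
33^42 ≡ 1 (mod 127) ✓
So ord_127(33) = 42, hence |⟨33⟩| = 42.
Index = |(Z/127Z)^×| / |⟨33⟩| = 126 / 42 = 3.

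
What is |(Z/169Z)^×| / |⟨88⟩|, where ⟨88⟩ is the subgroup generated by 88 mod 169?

2

The order of 88 must divide φ(169) = φ(13^2) = 13·(13−1) = 156 = 2^2 · 3 · 13.
Divisors of 156: 1, 2, 3, 4, 6, 12, 13, 26, 39, 52, 78, 156.
Check 88^d mod 169 for each divisor in increasing order:
88^1 ≡ 88 (mod 169)
88^2 ≡ 139 (mod 169)
88^3 ≡ 64 (mod 169)
88^4 ≡ 55 (mod 169)
88^6 ≡ 40 (mod 169)
88^12 ≡ 79 (mod 169)
88^13 ≡ 23 (mod 169)
88^26 ≡ 22 (mod 169)
88^39 ≡ 168 (mod 169)
88^52 ≡ 146 (mod 169)
88^78 ≡ 1 (mod 169) ✓
Thus |⟨88⟩| = ord(88) = 78.
[(Z/169Z)^× : ⟨88⟩] = 156/78 = 2.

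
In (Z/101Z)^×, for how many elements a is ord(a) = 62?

0

φ(101) = 101 − 1 = 100 = 2^2 · 5^2.
In a cyclic group of order 100, there are φ(d) elements of order d for each divisor d of 100, and zero for non-divisors.
62 does not divide 100, so no element of (Z/101Z)^× has order 62.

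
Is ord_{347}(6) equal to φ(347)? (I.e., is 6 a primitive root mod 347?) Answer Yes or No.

φ(347) = 347 − 1 = 346 = 2 · 173.
6 is a primitive root mod 347 iff 6^(φ(347)/q) ≢ 1 for every prime q | φ(347), i.e. q ∈ {2, 173}.
6^173 ≡ 346 (mod 347)  [q = 2: ≢ 1 ✓]
6^2 ≡ 36 (mod 347)  [q = 173: ≢ 1 ✓]
None equal 1, so ord_347(6) = 346: 6 is a primitive root.

Yes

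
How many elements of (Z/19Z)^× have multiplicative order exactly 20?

φ(19) = 19 − 1 = 18 = 2 · 3^2.
In a cyclic group of order 18, there are φ(d) elements of order d for each divisor d of 18, and zero for non-divisors.
20 does not divide 18, so no element of (Z/19Z)^× has order 20.

0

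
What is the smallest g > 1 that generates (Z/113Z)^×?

φ(113) = 113 − 1 = 112 = 2^4 · 7.
Test candidates g = 2, 3, … against the prime factors q ∈ {2, 7} of φ(113): g is a generator iff g^(112/q) ≢ 1 for every such q.
g = 2: 2^56 ≡ 1 — hits 1, so not a primitive root.
g = 3: 3^56 ≡ 112; 3^16 ≡ 49 — none is 1, so 3 is a primitive root.
The smallest primitive root modulo 113 is 3.

3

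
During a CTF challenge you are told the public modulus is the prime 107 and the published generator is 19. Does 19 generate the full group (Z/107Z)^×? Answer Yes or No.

No

φ(107) = 107 − 1 = 106 = 2 · 53.
19 is a primitive root mod 107 iff 19^(φ(107)/q) ≢ 1 for every prime q | φ(107), i.e. q ∈ {2, 53}.
19^53 ≡ 1 (mod 107)  [q = 2: ≡ 1 ✗]
19^2 ≡ 40 (mod 107)  [q = 53: ≢ 1 ✓]
The check at q = 2 fails, so 19 generates a proper subgroup.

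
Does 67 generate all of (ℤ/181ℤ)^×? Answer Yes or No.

φ(181) = 181 − 1 = 180 = 2^2 · 3^2 · 5.
Test 67^(180/q) mod 181 for each prime factor q of 180:
67^90 ≡ 1 (mod 181)  [q = 2: ≡ 1 ✗]
67^60 ≡ 1 (mod 181)  [q = 3: ≡ 1 ✗]
67^36 ≡ 42 (mod 181)  [q = 5: ≢ 1 ✓]
The check at q = 2 fails, so 67 generates a proper subgroup.

No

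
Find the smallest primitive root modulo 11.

2

φ(11) = 11 − 1 = 10 = 2 · 5.
Test candidates g = 2, 3, … against the prime factors q ∈ {2, 5} of φ(11): g is a generator iff g^(10/q) ≢ 1 for every such q.
g = 2: 2^5 ≡ 10; 2^2 ≡ 4 — none is 1, so 2 is a primitive root.
So 2 is the smallest generator of (Z/11Z)^×.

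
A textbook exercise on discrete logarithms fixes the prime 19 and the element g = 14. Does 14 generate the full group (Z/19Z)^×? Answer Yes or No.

φ(19) = 19 − 1 = 18 = 2 · 3^2.
An element g generates (Z/19Z)^× iff g^(18/q) ≢ 1 (mod 19) for each prime q ∈ {2, 3}.
14^9 ≡ 18 (mod 19)  [q = 2: ≢ 1 ✓]
14^6 ≡ 7 (mod 19)  [q = 3: ≢ 1 ✓]
All checks pass, so 14 has order 18 and is a primitive root modulo 19.

Yes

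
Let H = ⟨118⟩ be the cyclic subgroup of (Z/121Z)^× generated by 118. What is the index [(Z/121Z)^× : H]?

11

By Lagrange's theorem, ord_121(118) divides φ(121) = φ(11^2) = 11·(11−1) = 110 = 2 · 5 · 11.
Divisors of 110: 1, 2, 5, 10, 11, 22, 55, 110.
Compute 118^d (mod 121) for the divisors d until we hit 1:
118^1 ≡ 118 (mod 121)
118^2 ≡ 9 (mod 121)
118^5 ≡ 120 (mod 121)
118^10 ≡ 1 (mod 121) ✓
The order of 118 is 10, so the subgroup it generates has 10 elements.
Index = |(Z/121Z)^×| / |⟨118⟩| = 110 / 10 = 11.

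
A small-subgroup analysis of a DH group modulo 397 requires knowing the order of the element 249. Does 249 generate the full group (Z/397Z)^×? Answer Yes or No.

No

φ(397) = 397 − 1 = 396 = 2^2 · 3^2 · 11.
It suffices to check that the order of 249 is not a proper divisor of 396: compute 249^(396/q) for q ∈ {2, 3, 11}.
249^198 ≡ 1 (mod 397)  [q = 2: ≡ 1 ✗]
249^132 ≡ 34 (mod 397)  [q = 3: ≢ 1 ✓]
249^36 ≡ 167 (mod 397)  [q = 11: ≢ 1 ✓]
Since 249^198 ≡ 1, the order of 249 divides 198 < 396, so 249 is not a primitive root.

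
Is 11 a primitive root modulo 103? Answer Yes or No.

Yes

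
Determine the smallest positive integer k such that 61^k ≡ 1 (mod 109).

54

ord(61) | φ(109) = 109 − 1 = 108 = 2^2 · 3^3.
Divisors of 108: 1, 2, 3, 4, 6, 9, 12, 18, 27, 36, 54, 108.
Check 61^d mod 109 for each divisor in increasing order:
61^1 ≡ 61 (mod 109)
61^2 ≡ 15 (mod 109)
61^3 ≡ 43 (mod 109)
61^4 ≡ 7 (mod 109)
61^6 ≡ 105 (mod 109)
61^9 ≡ 46 (mod 109)
61^12 ≡ 16 (mod 109)
61^18 ≡ 45 (mod 109)
61^27 ≡ 108 (mod 109)
61^36 ≡ 63 (mod 109)
61^54 ≡ 1 (mod 109) ✓
Hence ord(61) = 54.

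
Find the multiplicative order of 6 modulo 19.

The order of 6 must divide φ(19) = 19 − 1 = 18 = 2 · 3^2.
Divisors of 18: 1, 2, 3, 6, 9, 18.
Evaluate successive powers at the divisors of 18:
6^1 ≡ 6 (mod 19)
6^2 ≡ 17 (mod 19)
6^3 ≡ 7 (mod 19)
6^6 ≡ 11 (mod 19)
6^9 ≡ 1 (mod 19) ✓
So ord_19(6) = 9.

9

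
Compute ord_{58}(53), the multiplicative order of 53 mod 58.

7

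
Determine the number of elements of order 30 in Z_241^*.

φ(241) = 241 − 1 = 240 = 2^4 · 3 · 5.
(Z/241Z)^× is cyclic (|G| = 240); a cyclic group of order m has exactly φ(d) elements of each order d | m, and none otherwise.
30 = 2 · 3 · 5 divides 240, and φ(30) = 8.

8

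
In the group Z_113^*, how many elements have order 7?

φ(113) = 113 − 1 = 112 = 2^4 · 7.
Since (Z/113Z)^× is cyclic of order 112, the number of elements of order d is φ(d) when d | 112 and 0 otherwise.
7 | 112, and φ(7) = 7 − 1 = 6.

6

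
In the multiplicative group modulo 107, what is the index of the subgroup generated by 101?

By Lagrange's theorem, ord_107(101) divides φ(107) = 107 − 1 = 106 = 2 · 53.
Divisors of 106: 1, 2, 53, 106.
Check 101^d mod 107 for each divisor in increasing order:
101^1 ≡ 101 (mod 107)
101^2 ≡ 36 (mod 107)
101^53 ≡ 1 (mod 107) ✓
Thus |⟨101⟩| = ord(101) = 53.
[(Z/107Z)^× : ⟨101⟩] = 106/53 = 2.

2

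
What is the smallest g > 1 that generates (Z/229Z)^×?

6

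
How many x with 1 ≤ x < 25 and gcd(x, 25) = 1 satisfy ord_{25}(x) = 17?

φ(25) = φ(5^2) = 5·(5−1) = 20 = 2^2 · 5.
In a cyclic group of order 20, there are φ(d) elements of order d for each divisor d of 20, and zero for non-divisors.
Here 20 is not a multiple of 17, so there are no elements of order 17.

0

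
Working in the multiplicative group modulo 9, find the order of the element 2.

6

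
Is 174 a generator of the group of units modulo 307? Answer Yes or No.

Yes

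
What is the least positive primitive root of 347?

φ(347) = 347 − 1 = 346 = 2 · 173.
g is a primitive root iff g^(346/q) ≢ 1 (mod 347) for each prime q ∈ {2, 173}.
g = 2: 2^173 ≡ 346; 2^2 ≡ 4 — none is 1, so 2 is a primitive root.
Hence the least primitive root of 347 is 2.

2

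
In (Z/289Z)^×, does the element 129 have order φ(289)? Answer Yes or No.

Yes

φ(289) = φ(17^2) = 17·(17−1) = 272 = 2^4 · 17.
An element g generates (Z/289Z)^× iff g^(272/q) ≢ 1 (mod 289) for each prime q ∈ {2, 17}.
129^136 ≡ 288 (mod 289)  [q = 2: ≢ 1 ✓]
129^16 ≡ 154 (mod 289)  [q = 17: ≢ 1 ✓]
All checks pass, so 129 has order 272 and is a primitive root modulo 289.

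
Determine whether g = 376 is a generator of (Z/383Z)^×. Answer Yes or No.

Yes

φ(383) = 383 − 1 = 382 = 2 · 191.
An element g generates (Z/383Z)^× iff g^(382/q) ≢ 1 (mod 383) for each prime q ∈ {2, 191}.
376^191 ≡ 382 (mod 383)  [q = 2: ≢ 1 ✓]
376^2 ≡ 49 (mod 383)  [q = 191: ≢ 1 ✓]
Every test exponent gives a nontrivial residue, hence 376 generates the full group.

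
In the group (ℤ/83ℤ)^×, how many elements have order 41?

40

φ(83) = 83 − 1 = 82 = 2 · 41.
(Z/83Z)^× is cyclic (|G| = 82); a cyclic group of order m has exactly φ(d) elements of each order d | m, and none otherwise.
41 | 82, and φ(41) = 41 − 1 = 40.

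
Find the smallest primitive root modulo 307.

5

φ(307) = 307 − 1 = 306 = 2 · 3^2 · 17.
Test candidates g = 2, 3, … against the prime factors q ∈ {2, 3, 17} of φ(307): g is a generator iff g^(306/q) ≢ 1 for every such q.
g = 2: 2^153 ≡ 306; 2^102 ≡ 1 — hits 1, so not a primitive root.
g = 3: 3^153 ≡ 306; 3^102 ≡ 1 — hits 1, so not a primitive root.
g = 4: 4^153 ≡ 1 — hits 1, so not a primitive root.
g = 5: 5^153 ≡ 306; 5^102 ≡ 289; 5^18 ≡ 81 — none is 1, so 5 is a primitive root.
So 5 is the smallest generator of (Z/307Z)^×.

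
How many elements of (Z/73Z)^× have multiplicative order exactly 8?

4

φ(73) = 73 − 1 = 72 = 2^3 · 3^2.
Since (Z/73Z)^× is cyclic of order 72, the number of elements of order d is φ(d) when d | 72 and 0 otherwise.
8 = 2^3 divides 72, and φ(8) = 4.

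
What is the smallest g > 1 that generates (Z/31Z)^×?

φ(31) = 31 − 1 = 30 = 2 · 3 · 5.
g is a primitive root iff g^(30/q) ≢ 1 (mod 31) for each prime q ∈ {2, 3, 5}.
g = 2: 2^15 ≡ 1 — hits 1, so not a primitive root.
g = 3: 3^15 ≡ 30; 3^10 ≡ 25; 3^6 ≡ 16 — none is 1, so 3 is a primitive root.
Hence the least primitive root of 31 is 3.

3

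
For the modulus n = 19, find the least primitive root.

φ(19) = 19 − 1 = 18 = 2 · 3^2.
Test candidates g = 2, 3, … against the prime factors q ∈ {2, 3} of φ(19): g is a generator iff g^(18/q) ≢ 1 for every such q.
g = 2: 2^9 ≡ 18; 2^6 ≡ 7 — none is 1, so 2 is a primitive root.
The smallest primitive root modulo 19 is 2.

2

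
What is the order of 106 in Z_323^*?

12

The order of 106 must divide φ(323) = φ(17·19) = (17−1)·(19−1) = 16·18 = 288 = 2^5 · 3^2.
Divisors of 288: 1, 2, 3, 4, 6, 8, 9, 12, 16, 18, 24, 32, 36, 48, 72, 96, 144, 288.
Check 106^d mod 323 for each divisor in increasing order:
106^1 ≡ 106 (mod 323)
106^2 ≡ 254 (mod 323)
106^3 ≡ 115 (mod 323)
106^4 ≡ 239 (mod 323)
106^6 ≡ 305 (mod 323)
106^8 ≡ 273 (mod 323)
106^9 ≡ 191 (mod 323)
106^12 ≡ 1 (mod 323) ✓
Hence ord(106) = 12.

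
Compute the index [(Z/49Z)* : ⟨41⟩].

3

ord(41) | φ(49) = φ(7^2) = 7·(7−1) = 42 = 2 · 3 · 7.
Divisors of 42: 1, 2, 3, 6, 7, 14, 21, 42.
Test each divisor d:
41^1 ≡ 41 (mod 49)
41^2 ≡ 15 (mod 49)
41^3 ≡ 27 (mod 49)
41^6 ≡ 43 (mod 49)
41^7 ≡ 48 (mod 49)
41^14 ≡ 1 (mod 49) ✓
So ord_49(41) = 14, hence |⟨41⟩| = 14.
[(Z/49Z)^× : ⟨41⟩] = 42/14 = 3.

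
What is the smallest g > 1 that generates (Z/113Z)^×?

φ(113) = 113 − 1 = 112 = 2^4 · 7.
Test candidates g = 2, 3, … against the prime factors q ∈ {2, 7} of φ(113): g is a generator iff g^(112/q) ≢ 1 for every such q.
g = 2: 2^56 ≡ 1 — hits 1, so not a primitive root.
g = 3: 3^56 ≡ 112; 3^16 ≡ 49 — none is 1, so 3 is a primitive root.
The smallest primitive root modulo 113 is 3.

3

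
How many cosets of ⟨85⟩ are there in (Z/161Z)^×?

By Lagrange's theorem, ord_161(85) divides φ(161) = φ(7·23) = (7−1)·(23−1) = 6·22 = 132 = 2^2 · 3 · 11.
Divisors of 132: 1, 2, 3, 4, 6, 11, 12, 22, 33, 44, 66, 132.
Evaluate successive powers at the divisors of 132:
85^1 ≡ 85 (mod 161)
85^2 ≡ 141 (mod 161)
85^3 ≡ 71 (mod 161)
85^4 ≡ 78 (mod 161)
85^6 ≡ 50 (mod 161)
85^11 ≡ 1 (mod 161) ✓
The order of 85 is 11, so the subgroup it generates has 11 elements.
[(Z/161Z)^× : ⟨85⟩] = 132/11 = 12.

12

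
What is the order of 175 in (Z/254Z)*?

126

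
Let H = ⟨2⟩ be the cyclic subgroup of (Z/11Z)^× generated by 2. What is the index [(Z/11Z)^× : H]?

1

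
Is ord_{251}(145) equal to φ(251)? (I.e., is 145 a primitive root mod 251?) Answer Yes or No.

φ(251) = 251 − 1 = 250 = 2 · 5^3.
145 is a primitive root mod 251 iff 145^(φ(251)/q) ≢ 1 for every prime q | φ(251), i.e. q ∈ {2, 5}.
145^125 ≡ 250 (mod 251)  [q = 2: ≢ 1 ✓]
145^50 ≡ 113 (mod 251)  [q = 5: ≢ 1 ✓]
All checks pass, so 145 has order 250 and is a primitive root modulo 251.

Yes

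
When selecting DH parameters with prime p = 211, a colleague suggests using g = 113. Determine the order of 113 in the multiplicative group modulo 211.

35

ord(113) | φ(211) = 211 − 1 = 210 = 2 · 3 · 5 · 7.
Divisors of 210: 1, 2, 3, 5, 6, 7, 10, 14, 15, 21, 30, 35, 42, 70, 105, 210.
Check 113^d mod 211 for each divisor in increasing order:
113^1 ≡ 113
113^2 ≡ 109
113^3 ≡ 79
113^5 ≡ 171
113^6 ≡ 122
113^7 ≡ 71
113^10 ≡ 123
113^14 ≡ 188
113^15 ≡ 144
113^21 ≡ 55
113^30 ≡ 58
113^35 ≡ 1
Therefore the multiplicative order of 113 modulo 211 is 35.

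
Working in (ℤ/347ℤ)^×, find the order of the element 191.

346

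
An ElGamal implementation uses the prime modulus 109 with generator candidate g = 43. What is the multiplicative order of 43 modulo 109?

18

By Lagrange's theorem, ord_109(43) divides φ(109) = 109 − 1 = 108 = 2^2 · 3^3.
Divisors of 108: 1, 2, 3, 4, 6, 9, 12, 18, 27, 36, 54, 108.
Check 43^d mod 109 for each divisor in increasing order:
43^1 ≡ 43
43^2 ≡ 105
43^3 ≡ 46
43^4 ≡ 16
43^6 ≡ 45
43^9 ≡ 108
43^12 ≡ 63
43^18 ≡ 1
Therefore the multiplicative order of 43 modulo 109 is 18.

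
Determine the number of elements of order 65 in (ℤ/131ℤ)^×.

48

φ(131) = 131 − 1 = 130 = 2 · 5 · 13.
Since (Z/131Z)^× is cyclic of order 130, the number of elements of order d is φ(d) when d | 130 and 0 otherwise.
65 = 5 · 13 divides 130, and φ(65) = 48.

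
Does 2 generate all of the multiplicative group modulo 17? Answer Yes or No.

φ(17) = 17 − 1 = 16 = 2^4.
2 is a primitive root mod 17 iff 2^(φ(17)/q) ≢ 1 for every prime q | φ(17), i.e. q ∈ {2}.
2^8 ≡ 1 (mod 17)  [q = 2: ≡ 1 ✗]
The check at q = 2 fails, so 2 generates a proper subgroup.

No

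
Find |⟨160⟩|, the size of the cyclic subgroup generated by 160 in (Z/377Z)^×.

84

Since 160 ∈ (Z/377Z)^×, its order divides φ(377) = φ(13·29) = (13−1)·(29−1) = 12·28 = 336 = 2^4 · 3 · 7.
Divisors of 336: 1, 2, 3, 4, 6, 7, 8, 12, 14, 16, 21, 24, 28, 42, 48, 56, 84, 112, 168, 336.
Check 160^d mod 377 for each divisor in increasing order:
160^1 ≡ 160 (mod 377)
160^2 ≡ 341 (mod 377)
160^3 ≡ 272 (mod 377)
160^4 ≡ 165 (mod 377)
160^6 ≡ 92 (mod 377)
160^7 ≡ 17 (mod 377)
160^8 ≡ 81 (mod 377)
160^12 ≡ 170 (mod 377)
160^14 ≡ 289 (mod 377)
160^16 ≡ 152 (mod 377)
160^21 ≡ 12 (mod 377)
160^24 ≡ 248 (mod 377)
160^28 ≡ 204 (mod 377)
160^42 ≡ 144 (mod 377)
160^48 ≡ 53 (mod 377)
160^56 ≡ 146 (mod 377)
160^84 ≡ 1 (mod 377) ✓
Therefore the multiplicative order of 160 modulo 377 is 84.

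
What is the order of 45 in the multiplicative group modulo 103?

By Lagrange's theorem, ord_103(45) divides φ(103) = 103 − 1 = 102 = 2 · 3 · 17.
Divisors of 102: 1, 2, 3, 6, 17, 34, 51, 102.
Evaluate successive powers at the divisors of 102:
45^1 ≡ 45 (mod 103)
45^2 ≡ 68 (mod 103)
45^3 ≡ 73 (mod 103)
45^6 ≡ 76 (mod 103)
45^17 ≡ 57 (mod 103)
45^34 ≡ 56 (mod 103)
45^51 ≡ 102 (mod 103)
45^102 ≡ 1 (mod 103) ✓
Hence ord(45) = 102.

102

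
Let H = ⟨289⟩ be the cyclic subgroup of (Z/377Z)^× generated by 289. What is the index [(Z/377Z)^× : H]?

ord(289) | φ(377) = φ(13·29) = (13−1)·(29−1) = 12·28 = 336 = 2^4 · 3 · 7.
Divisors of 336: 1, 2, 3, 4, 6, 7, 8, 12, 14, 16, 21, 24, 28, 42, 48, 56, 84, 112, 168, 336.
Check 289^d mod 377 for each divisor in increasing order:
289^1 ≡ 289
289^2 ≡ 204
289^3 ≡ 144
289^4 ≡ 146
289^6 ≡ 1
So ord_377(289) = 6, hence |⟨289⟩| = 6.
Index = |(Z/377Z)^×| / |⟨289⟩| = 336 / 6 = 56.

56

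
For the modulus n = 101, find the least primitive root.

2

φ(101) = 101 − 1 = 100 = 2^2 · 5^2.
g is a primitive root iff g^(100/q) ≢ 1 (mod 101) for each prime q ∈ {2, 5}.
g = 2: 2^50 ≡ 100; 2^20 ≡ 95 — none is 1, so 2 is a primitive root.
Hence the least primitive root of 101 is 2.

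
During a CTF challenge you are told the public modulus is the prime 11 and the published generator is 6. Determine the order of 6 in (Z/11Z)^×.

The order of 6 must divide φ(11) = 11 − 1 = 10 = 2 · 5.
Divisors of 10: 1, 2, 5, 10.
Check 6^d mod 11 for each divisor in increasing order:
6^1 ≡ 6 (mod 11)
6^2 ≡ 3 (mod 11)
6^5 ≡ 10 (mod 11)
6^10 ≡ 1 (mod 11) ✓
The smallest such exponent is 10, so the order of 6 is 10.

10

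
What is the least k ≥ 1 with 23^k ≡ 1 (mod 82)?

10

Since 23 ∈ (Z/82Z)^×, its order divides φ(82) = φ(2)·φ(41) = 1·40 = 40 = 2^3 · 5.
Divisors of 40: 1, 2, 4, 5, 8, 10, 20, 40.
Check 23^d mod 82 for each divisor in increasing order:
23^1 ≡ 23
23^2 ≡ 37
23^4 ≡ 57
23^5 ≡ 81
23^8 ≡ 51
23^10 ≡ 1
Hence ord(23) = 10.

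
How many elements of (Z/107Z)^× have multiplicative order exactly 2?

φ(107) = 107 − 1 = 106 = 2 · 53.
In a cyclic group of order 106, there are φ(d) elements of order d for each divisor d of 106, and zero for non-divisors.
2 | 106, and φ(2) = 2 − 1 = 1.

1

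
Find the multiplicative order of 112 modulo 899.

105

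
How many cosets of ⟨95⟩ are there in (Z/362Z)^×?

3

ord(95) | φ(362) = φ(2)·φ(181) = 1·180 = 180 = 2^2 · 3^2 · 5.
Divisors of 180: 1, 2, 3, 4, 5, 6, 9, 10, 12, 15, 18, 20, 30, 36, 45, 60, 90, 180.
Check 95^d mod 362 for each divisor in increasing order:
95^1 ≡ 95
95^2 ≡ 337
95^3 ≡ 159
95^4 ≡ 263
95^5 ≡ 7
95^6 ≡ 303
95^9 ≡ 31
95^10 ≡ 49
95^12 ≡ 223
95^15 ≡ 343
95^18 ≡ 237
95^20 ≡ 229
95^30 ≡ 361
95^36 ≡ 59
95^45 ≡ 19
95^60 ≡ 1
The order of 95 is 60, so the subgroup it generates has 60 elements.
The index is φ(362) / ord(95) = 180 / 60 = 3.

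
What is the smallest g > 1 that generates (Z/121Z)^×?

φ(121) = φ(11^2) = 11·(11−1) = 110 = 2 · 5 · 11.
Test candidates g = 2, 3, … against the prime factors q ∈ {2, 5, 11} of φ(121): g is a generator iff g^(110/q) ≢ 1 for every such q.
g = 2: 2^55 ≡ 120; 2^22 ≡ 81; 2^10 ≡ 56 — none is 1, so 2 is a primitive root.
Hence the least primitive root of 121 is 2.

2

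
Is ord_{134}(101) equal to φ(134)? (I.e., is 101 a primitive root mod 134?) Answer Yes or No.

Yes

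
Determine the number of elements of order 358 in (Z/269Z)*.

φ(269) = 269 − 1 = 268 = 2^2 · 67.
(Z/269Z)^× is cyclic (|G| = 268); a cyclic group of order m has exactly φ(d) elements of each order d | m, and none otherwise.
Here 268 is not a multiple of 358, so there are no elements of order 358.

0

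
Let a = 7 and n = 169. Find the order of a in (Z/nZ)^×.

156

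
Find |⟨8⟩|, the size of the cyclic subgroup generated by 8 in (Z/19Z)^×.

6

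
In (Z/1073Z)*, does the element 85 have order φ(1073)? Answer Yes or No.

No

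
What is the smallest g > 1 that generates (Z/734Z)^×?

11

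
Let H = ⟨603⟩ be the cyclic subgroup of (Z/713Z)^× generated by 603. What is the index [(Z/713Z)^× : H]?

2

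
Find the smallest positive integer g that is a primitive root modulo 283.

3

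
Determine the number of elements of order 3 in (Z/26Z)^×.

φ(26) = φ(2)·φ(13) = 1·12 = 12 = 2^2 · 3.
In a cyclic group of order 12, there are φ(d) elements of order d for each divisor d of 12, and zero for non-divisors.
3 | 12, and φ(3) = 3 − 1 = 2.

2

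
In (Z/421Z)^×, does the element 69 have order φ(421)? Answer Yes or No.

No

φ(421) = 421 − 1 = 420 = 2^2 · 3 · 5 · 7.
69 is a primitive root mod 421 iff 69^(φ(421)/q) ≢ 1 for every prime q | φ(421), i.e. q ∈ {2, 3, 5, 7}.
69^210 ≡ 420 (mod 421)  [q = 2: ≢ 1 ✓]
69^140 ≡ 1 (mod 421)  [q = 3: ≡ 1 ✗]
69^84 ≡ 279 (mod 421)  [q = 5: ≢ 1 ✓]
69^60 ≡ 385 (mod 421)  [q = 7: ≢ 1 ✓]
69^140 ≡ 1 shows ord(69) | 140, strictly less than φ(421); not a primitive root.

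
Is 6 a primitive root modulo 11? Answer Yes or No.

Yes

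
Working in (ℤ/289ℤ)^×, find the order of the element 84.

Since 84 ∈ (Z/289Z)^×, its order divides φ(289) = φ(17^2) = 17·(17−1) = 272 = 2^4 · 17.
Divisors of 272: 1, 2, 4, 8, 16, 17, 34, 68, 136, 272.
Check 84^d mod 289 for each divisor in increasing order:
84^1 ≡ 84 (mod 289)
84^2 ≡ 120 (mod 289)
84^4 ≡ 239 (mod 289)
84^8 ≡ 188 (mod 289)
84^16 ≡ 86 (mod 289)
84^17 ≡ 288 (mod 289)
84^34 ≡ 1 (mod 289) ✓
Therefore the multiplicative order of 84 modulo 289 is 34.

34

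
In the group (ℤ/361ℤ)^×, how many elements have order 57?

36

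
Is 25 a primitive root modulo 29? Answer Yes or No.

φ(29) = 29 − 1 = 28 = 2^2 · 7.
An element g generates (Z/29Z)^× iff g^(28/q) ≢ 1 (mod 29) for each prime q ∈ {2, 7}.
25^14 ≡ 1 (mod 29)  [q = 2: ≡ 1 ✗]
25^4 ≡ 24 (mod 29)  [q = 7: ≢ 1 ✓]
Since 25^14 ≡ 1, the order of 25 divides 14 < 28, so 25 is not a primitive root.

No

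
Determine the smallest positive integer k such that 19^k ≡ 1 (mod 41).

40

By Lagrange's theorem, ord_41(19) divides φ(41) = 41 − 1 = 40 = 2^3 · 5.
Divisors of 40: 1, 2, 4, 5, 8, 10, 20, 40.
Check 19^d mod 41 for each divisor in increasing order:
19^1 ≡ 19 (mod 41)
19^2 ≡ 33 (mod 41)
19^4 ≡ 23 (mod 41)
19^5 ≡ 27 (mod 41)
19^8 ≡ 37 (mod 41)
19^10 ≡ 32 (mod 41)
19^20 ≡ 40 (mod 41)
19^40 ≡ 1 (mod 41) ✓
So ord_41(19) = 40.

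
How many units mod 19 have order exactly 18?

φ(19) = 19 − 1 = 18 = 2 · 3^2.
Since (Z/19Z)^× is cyclic of order 18, the number of elements of order d is φ(d) when d | 18 and 0 otherwise.
18 = 2 · 3^2 divides 18, and φ(18) = 6.

6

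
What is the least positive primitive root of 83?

φ(83) = 83 − 1 = 82 = 2 · 41.
g is a primitive root iff g^(82/q) ≢ 1 (mod 83) for each prime q ∈ {2, 41}.
g = 2: 2^41 ≡ 82; 2^2 ≡ 4 — none is 1, so 2 is a primitive root.
The smallest primitive root modulo 83 is 2.

2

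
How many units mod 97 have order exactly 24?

φ(97) = 97 − 1 = 96 = 2^5 · 3.
Since (Z/97Z)^× is cyclic of order 96, the number of elements of order d is φ(d) when d | 96 and 0 otherwise.
24 = 2^3 · 3 divides 96, and φ(24) = 8.

8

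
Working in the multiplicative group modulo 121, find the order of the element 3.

5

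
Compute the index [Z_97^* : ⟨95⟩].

Since 95 ∈ (Z/97Z)^×, its order divides φ(97) = 97 − 1 = 96 = 2^5 · 3.
Divisors of 96: 1, 2, 3, 4, 6, 8, 12, 16, 24, 32, 48, 96.
Compute 95^d (mod 97) for the divisors d until we hit 1:
95^1 ≡ 95 (mod 97)
95^2 ≡ 4 (mod 97)
95^3 ≡ 89 (mod 97)
95^4 ≡ 16 (mod 97)
95^6 ≡ 64 (mod 97)
95^8 ≡ 62 (mod 97)
95^12 ≡ 22 (mod 97)
95^16 ≡ 61 (mod 97)
95^24 ≡ 96 (mod 97)
95^32 ≡ 35 (mod 97)
95^48 ≡ 1 (mod 97) ✓
The order of 95 is 48, so the subgroup it generates has 48 elements.
Index = |(Z/97Z)^×| / |⟨95⟩| = 96 / 48 = 2.

2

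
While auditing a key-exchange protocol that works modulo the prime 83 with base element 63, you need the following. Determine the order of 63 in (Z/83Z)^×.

41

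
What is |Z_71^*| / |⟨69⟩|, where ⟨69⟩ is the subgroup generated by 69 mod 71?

Since 69 ∈ (Z/71Z)^×, its order divides φ(71) = 71 − 1 = 70 = 2 · 5 · 7.
Divisors of 70: 1, 2, 5, 7, 10, 14, 35, 70.
Evaluate successive powers at the divisors of 70:
69^1 ≡ 69
69^2 ≡ 4
69^5 ≡ 39
69^7 ≡ 14
69^10 ≡ 30
69^14 ≡ 54
69^35 ≡ 70
69^70 ≡ 1
So ord_71(69) = 70, hence |⟨69⟩| = 70.
[(Z/71Z)^× : ⟨69⟩] = 70/70 = 1.

1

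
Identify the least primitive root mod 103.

5

φ(103) = 103 − 1 = 102 = 2 · 3 · 17.
g is a primitive root iff g^(102/q) ≢ 1 (mod 103) for each prime q ∈ {2, 3, 17}.
g = 2: 2^51 ≡ 1 — hits 1, so not a primitive root.
g = 3: 3^51 ≡ 102; 3^34 ≡ 1 — hits 1, so not a primitive root.
g = 4: 4^51 ≡ 1 — hits 1, so not a primitive root.
g = 5: 5^51 ≡ 102; 5^34 ≡ 56; 5^6 ≡ 72 — none is 1, so 5 is a primitive root.
So 5 is the smallest generator of (Z/103Z)^×.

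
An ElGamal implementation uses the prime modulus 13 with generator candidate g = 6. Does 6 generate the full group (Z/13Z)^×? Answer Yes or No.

Yes

φ(13) = 13 − 1 = 12 = 2^2 · 3.
It suffices to check that the order of 6 is not a proper divisor of 12: compute 6^(12/q) for q ∈ {2, 3}.
6^6 ≡ 12 (mod 13)  [q = 2: ≢ 1 ✓]
6^4 ≡ 9 (mod 13)  [q = 3: ≢ 1 ✓]
Every test exponent gives a nontrivial residue, hence 6 generates the full group.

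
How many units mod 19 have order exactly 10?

φ(19) = 19 − 1 = 18 = 2 · 3^2.
(Z/19Z)^× is cyclic (|G| = 18); a cyclic group of order m has exactly φ(d) elements of each order d | m, and none otherwise.
Here 18 is not a multiple of 10, so there are no elements of order 10.

0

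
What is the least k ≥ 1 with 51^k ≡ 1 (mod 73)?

8

The order of 51 must divide φ(73) = 73 − 1 = 72 = 2^3 · 3^2.
Divisors of 72: 1, 2, 3, 4, 6, 8, 9, 12, 18, 24, 36, 72.
Evaluate successive powers at the divisors of 72:
51^1 ≡ 51 (mod 73)
51^2 ≡ 46 (mod 73)
51^3 ≡ 10 (mod 73)
51^4 ≡ 72 (mod 73)
51^6 ≡ 27 (mod 73)
51^8 ≡ 1 (mod 73) ✓
Hence ord(51) = 8.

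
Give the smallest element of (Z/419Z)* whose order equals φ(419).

φ(419) = 419 − 1 = 418 = 2 · 11 · 19.
Test candidates g = 2, 3, … against the prime factors q ∈ {2, 11, 19} of φ(419): g is a generator iff g^(418/q) ≢ 1 for every such q.
g = 2: 2^209 ≡ 418; 2^38 ≡ 334; 2^22 ≡ 114 — none is 1, so 2 is a primitive root.
Hence the least primitive root of 419 is 2.

2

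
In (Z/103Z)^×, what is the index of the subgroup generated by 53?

1

By Lagrange's theorem, ord_103(53) divides φ(103) = 103 − 1 = 102 = 2 · 3 · 17.
Divisors of 102: 1, 2, 3, 6, 17, 34, 51, 102.
Evaluate successive powers at the divisors of 102:
53^1 ≡ 53 (mod 103)
53^2 ≡ 28 (mod 103)
53^3 ≡ 42 (mod 103)
53^6 ≡ 13 (mod 103)
53^17 ≡ 57 (mod 103)
53^34 ≡ 56 (mod 103)
53^51 ≡ 102 (mod 103)
53^102 ≡ 1 (mod 103) ✓
Thus |⟨53⟩| = ord(53) = 102.
[(Z/103Z)^× : ⟨53⟩] = 102/102 = 1.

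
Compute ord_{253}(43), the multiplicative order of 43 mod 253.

The order of 43 must divide φ(253) = φ(11·23) = (11−1)·(23−1) = 10·22 = 220 = 2^2 · 5 · 11.
Divisors of 220: 1, 2, 4, 5, 10, 11, 20, 22, 44, 55, 110, 220.
Compute 43^d (mod 253) for the divisors d until we hit 1:
43^1 ≡ 43 (mod 253)
43^2 ≡ 78 (mod 253)
43^4 ≡ 12 (mod 253)
43^5 ≡ 10 (mod 253)
43^10 ≡ 100 (mod 253)
43^11 ≡ 252 (mod 253)
43^20 ≡ 133 (mod 253)
43^22 ≡ 1 (mod 253) ✓
The smallest such exponent is 22, so the order of 43 is 22.

22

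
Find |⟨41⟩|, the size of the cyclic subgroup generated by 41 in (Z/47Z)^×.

Since 41 ∈ (Z/47Z)^×, its order divides φ(47) = 47 − 1 = 46 = 2 · 23.
Divisors of 46: 1, 2, 23, 46.
Check 41^d mod 47 for each divisor in increasing order:
41^1 ≡ 41 (mod 47)
41^2 ≡ 36 (mod 47)
41^23 ≡ 46 (mod 47)
41^46 ≡ 1 (mod 47) ✓
The smallest such exponent is 46, so the order of 41 is 46.

46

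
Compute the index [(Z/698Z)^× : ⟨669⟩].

The order of 669 must divide φ(698) = φ(2)·φ(349) = 1·348 = 348 = 2^2 · 3 · 29.
Divisors of 348: 1, 2, 3, 4, 6, 12, 29, 58, 87, 116, 174, 348.
Compute 669^d (mod 698) for the divisors d until we hit 1:
669^1 ≡ 669 (mod 698)
669^2 ≡ 143 (mod 698)
669^3 ≡ 41 (mod 698)
669^4 ≡ 207 (mod 698)
669^6 ≡ 285 (mod 698)
669^12 ≡ 257 (mod 698)
669^29 ≡ 471 (mod 698)
669^58 ≡ 575 (mod 698)
669^87 ≡ 1 (mod 698) ✓
Thus |⟨669⟩| = ord(669) = 87.
Index = |(Z/698Z)^×| / |⟨669⟩| = 348 / 87 = 4.

4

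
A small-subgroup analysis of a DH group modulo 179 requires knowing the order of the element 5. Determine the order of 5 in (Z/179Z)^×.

Since 5 ∈ (Z/179Z)^×, its order divides φ(179) = 179 − 1 = 178 = 2 · 89.
Divisors of 178: 1, 2, 89, 178.
Compute 5^d (mod 179) for the divisors d until we hit 1:
5^1 ≡ 5 (mod 179)
5^2 ≡ 25 (mod 179)
5^89 ≡ 1 (mod 179) ✓
Hence ord(5) = 89.

89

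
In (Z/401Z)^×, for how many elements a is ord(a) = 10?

4

φ(401) = 401 − 1 = 400 = 2^4 · 5^2.
In a cyclic group of order 400, there are φ(d) elements of order d for each divisor d of 400, and zero for non-divisors.
10 = 2 · 5 divides 400, and φ(10) = 4.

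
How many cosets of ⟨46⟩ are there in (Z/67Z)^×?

1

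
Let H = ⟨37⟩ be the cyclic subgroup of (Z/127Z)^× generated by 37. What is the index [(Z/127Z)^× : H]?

14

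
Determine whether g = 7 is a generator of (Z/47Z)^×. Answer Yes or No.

φ(47) = 47 − 1 = 46 = 2 · 23.
7 is a primitive root mod 47 iff 7^(φ(47)/q) ≢ 1 for every prime q | φ(47), i.e. q ∈ {2, 23}.
7^23 ≡ 1 (mod 47)  [q = 2: ≡ 1 ✗]
7^2 ≡ 2 (mod 47)  [q = 23: ≢ 1 ✓]
7^23 ≡ 1 shows ord(7) | 23, strictly less than φ(47); not a primitive root.

No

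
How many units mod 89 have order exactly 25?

0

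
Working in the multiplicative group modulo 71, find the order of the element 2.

Since 2 ∈ (Z/71Z)^×, its order divides φ(71) = 71 − 1 = 70 = 2 · 5 · 7.
Divisors of 70: 1, 2, 5, 7, 10, 14, 35, 70.
Compute 2^d (mod 71) for the divisors d until we hit 1:
2^1 ≡ 2
2^2 ≡ 4
2^5 ≡ 32
2^7 ≡ 57
2^10 ≡ 30
2^14 ≡ 54
2^35 ≡ 1
So ord_71(2) = 35.

35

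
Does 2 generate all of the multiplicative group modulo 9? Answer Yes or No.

Yes

φ(9) = φ(3^2) = 3·(3−1) = 6 = 2 · 3.
Test 2^(6/q) mod 9 for each prime factor q of 6:
2^3 ≡ 8 (mod 9)  [q = 2: ≢ 1 ✓]
2^2 ≡ 4 (mod 9)  [q = 3: ≢ 1 ✓]
Every test exponent gives a nontrivial residue, hence 2 generates the full group.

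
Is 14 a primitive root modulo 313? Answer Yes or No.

Yes

φ(313) = 313 − 1 = 312 = 2^3 · 3 · 13.
An element g generates (Z/313Z)^× iff g^(312/q) ≢ 1 (mod 313) for each prime q ∈ {2, 3, 13}.
14^156 ≡ 312 (mod 313)  [q = 2: ≢ 1 ✓]
14^104 ≡ 214 (mod 313)  [q = 3: ≢ 1 ✓]
14^24 ≡ 27 (mod 313)  [q = 13: ≢ 1 ✓]
Every test exponent gives a nontrivial residue, hence 14 generates the full group.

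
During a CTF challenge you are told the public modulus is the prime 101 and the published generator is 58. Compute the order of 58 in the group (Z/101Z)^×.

By Lagrange's theorem, ord_101(58) divides φ(101) = 101 − 1 = 100 = 2^2 · 5^2.
Divisors of 100: 1, 2, 4, 5, 10, 20, 25, 50, 100.
Test each divisor d:
58^1 ≡ 58
58^2 ≡ 31
58^4 ≡ 52
58^5 ≡ 87
58^10 ≡ 95
58^20 ≡ 36
58^25 ≡ 1
Therefore the multiplicative order of 58 modulo 101 is 25.

25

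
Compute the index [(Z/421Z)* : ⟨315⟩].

ord(315) | φ(421) = 421 − 1 = 420 = 2^2 · 3 · 5 · 7.
Divisors of 420: 1, 2, 3, 4, 5, 6, 7, 10, 12, 14, 15, 20, 21, 28, 30, 35, 42, 60, 70, 84, 105, 140, 210, 420.
Compute 315^d (mod 421) for the divisors d until we hit 1:
315^1 ≡ 315 (mod 421)
315^2 ≡ 290 (mod 421)
315^3 ≡ 414 (mod 421)
315^4 ≡ 321 (mod 421)
315^5 ≡ 75 (mod 421)
315^6 ≡ 49 (mod 421)
315^7 ≡ 279 (mod 421)
315^10 ≡ 152 (mod 421)
315^12 ≡ 296 (mod 421)
315^14 ≡ 377 (mod 421)
315^15 ≡ 33 (mod 421)
315^20 ≡ 370 (mod 421)
315^21 ≡ 354 (mod 421)
315^28 ≡ 252 (mod 421)
315^30 ≡ 247 (mod 421)
315^35 ≡ 1 (mod 421) ✓
So ord_421(315) = 35, hence |⟨315⟩| = 35.
The index is φ(421) / ord(315) = 420 / 35 = 12.

12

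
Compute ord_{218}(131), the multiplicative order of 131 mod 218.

27

Since 131 ∈ (Z/218Z)^×, its order divides φ(218) = φ(2)·φ(109) = 1·108 = 108 = 2^2 · 3^3.
Divisors of 108: 1, 2, 3, 4, 6, 9, 12, 18, 27, 36, 54, 108.
Check 131^d mod 218 for each divisor in increasing order:
131^1 ≡ 131 (mod 218)
131^2 ≡ 157 (mod 218)
131^3 ≡ 75 (mod 218)
131^4 ≡ 15 (mod 218)
131^6 ≡ 175 (mod 218)
131^9 ≡ 45 (mod 218)
131^12 ≡ 105 (mod 218)
131^18 ≡ 63 (mod 218)
131^27 ≡ 1 (mod 218) ✓
So ord_218(131) = 27.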